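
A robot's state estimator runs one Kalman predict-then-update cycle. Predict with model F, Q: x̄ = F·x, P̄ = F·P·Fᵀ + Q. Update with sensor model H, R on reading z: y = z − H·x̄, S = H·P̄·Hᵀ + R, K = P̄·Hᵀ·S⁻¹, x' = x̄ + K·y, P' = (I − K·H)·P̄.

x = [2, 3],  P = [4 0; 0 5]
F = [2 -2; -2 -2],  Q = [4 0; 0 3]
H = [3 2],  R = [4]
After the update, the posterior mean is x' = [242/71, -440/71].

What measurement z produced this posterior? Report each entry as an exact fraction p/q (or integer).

x̄ = F·x = [-2, -10]
P̄ = F·P·Fᵀ + Q = [40 4; 4 39]
S = H·P̄·Hᵀ + R = [568]
K = P̄·Hᵀ·S⁻¹ = [16/71; 45/284]
x' − x̄ = [384/71, 270/71] = K·y
y = (KᵀK)⁻¹·Kᵀ·(x' − x̄) = [24]
z = y + H·x̄ = [24] + [-26] = [-2]

z = [-2]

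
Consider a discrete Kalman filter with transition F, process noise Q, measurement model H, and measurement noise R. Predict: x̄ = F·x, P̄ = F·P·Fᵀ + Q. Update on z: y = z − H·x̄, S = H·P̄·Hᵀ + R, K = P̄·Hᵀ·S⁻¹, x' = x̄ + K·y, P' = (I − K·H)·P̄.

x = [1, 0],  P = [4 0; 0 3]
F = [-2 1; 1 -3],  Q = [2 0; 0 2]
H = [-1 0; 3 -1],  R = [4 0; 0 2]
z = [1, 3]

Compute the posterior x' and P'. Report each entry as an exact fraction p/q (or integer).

x' = [73/875, -2236/875]
P' = [892/875 2356/875; 2356/875 7808/875]

x̄ = F·x = [-2, 1]
P̄ = F·P·Fᵀ + Q = [21 -17; -17 33]
y = z − H·x̄ = [-1, 10]
S = H·P̄·Hᵀ + R = [25 -80; -80 326]
K = P̄·Hᵀ·S⁻¹ = [-223/875 32/175; -589/875 -74/175]
x' = x̄ + K·y = [73/875, -2236/875]
P' = (I − K·H)·P̄ = [892/875 2356/875; 2356/875 7808/875]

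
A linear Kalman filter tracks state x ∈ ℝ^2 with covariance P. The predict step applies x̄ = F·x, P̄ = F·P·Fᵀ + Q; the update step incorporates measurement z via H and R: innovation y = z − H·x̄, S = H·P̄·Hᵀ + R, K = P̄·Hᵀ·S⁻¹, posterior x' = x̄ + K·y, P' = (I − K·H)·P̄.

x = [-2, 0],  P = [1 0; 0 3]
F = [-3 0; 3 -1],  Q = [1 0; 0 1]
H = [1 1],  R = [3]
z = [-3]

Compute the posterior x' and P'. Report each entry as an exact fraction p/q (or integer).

x̄ = F·x = [6, -6]
P̄ = F·P·Fᵀ + Q = [10 -9; -9 13]
y = z − H·x̄ = [-3]
S = H·P̄·Hᵀ + R = [8]
K = P̄·Hᵀ·S⁻¹ = [1/8; 1/2]
x' = x̄ + K·y = [45/8, -15/2]
P' = (I − K·H)·P̄ = [79/8 -19/2; -19/2 11]

x' = [45/8, -15/2]
P' = [79/8 -19/2; -19/2 11]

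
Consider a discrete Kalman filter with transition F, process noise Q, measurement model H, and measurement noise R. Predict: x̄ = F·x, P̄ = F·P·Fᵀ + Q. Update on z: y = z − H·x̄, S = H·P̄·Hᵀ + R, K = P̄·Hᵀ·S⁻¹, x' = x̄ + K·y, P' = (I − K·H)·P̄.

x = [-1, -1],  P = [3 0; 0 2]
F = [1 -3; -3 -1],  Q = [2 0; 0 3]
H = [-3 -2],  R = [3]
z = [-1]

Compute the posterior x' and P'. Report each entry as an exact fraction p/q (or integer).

x' = [-215/302, 493/302]
P' = [2977/302 -4371/302; -4371/302 6639/302]

x̄ = F·x = [2, 4]
P̄ = F·P·Fᵀ + Q = [23 -3; -3 32]
y = z − H·x̄ = [13]
S = H·P̄·Hᵀ + R = [302]
K = P̄·Hᵀ·S⁻¹ = [-63/302; -55/302]
x' = x̄ + K·y = [-215/302, 493/302]
P' = (I − K·H)·P̄ = [2977/302 -4371/302; -4371/302 6639/302]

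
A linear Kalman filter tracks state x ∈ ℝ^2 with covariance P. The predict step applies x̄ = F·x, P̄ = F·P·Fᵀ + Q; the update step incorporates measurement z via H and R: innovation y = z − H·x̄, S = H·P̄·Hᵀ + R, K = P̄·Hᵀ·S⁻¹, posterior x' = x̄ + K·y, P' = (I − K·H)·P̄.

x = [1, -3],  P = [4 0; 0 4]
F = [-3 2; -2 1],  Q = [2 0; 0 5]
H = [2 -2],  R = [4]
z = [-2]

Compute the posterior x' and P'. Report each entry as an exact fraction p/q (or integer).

x̄ = F·x = [-9, -5]
P̄ = F·P·Fᵀ + Q = [54 32; 32 25]
y = z − H·x̄ = [6]
S = H·P̄·Hᵀ + R = [64]
K = P̄·Hᵀ·S⁻¹ = [11/16; 7/32]
x' = x̄ + K·y = [-39/8, -59/16]
P' = (I − K·H)·P̄ = [95/4 179/8; 179/8 351/16]

x' = [-39/8, -59/16]
P' = [95/4 179/8; 179/8 351/16]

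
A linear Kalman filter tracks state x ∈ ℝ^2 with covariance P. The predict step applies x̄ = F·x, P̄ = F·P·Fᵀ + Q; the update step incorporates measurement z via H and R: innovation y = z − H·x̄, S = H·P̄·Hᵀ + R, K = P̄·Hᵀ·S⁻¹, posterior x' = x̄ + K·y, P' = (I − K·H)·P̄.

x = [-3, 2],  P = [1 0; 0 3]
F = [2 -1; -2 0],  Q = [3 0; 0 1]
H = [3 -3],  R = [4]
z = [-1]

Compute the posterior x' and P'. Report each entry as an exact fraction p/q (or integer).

x' = [34/211, 159/211]
P' = [346/211 290/211; 290/211 326/211]

x̄ = F·x = [-8, 6]
P̄ = F·P·Fᵀ + Q = [10 -4; -4 5]
y = z − H·x̄ = [41]
S = H·P̄·Hᵀ + R = [211]
K = P̄·Hᵀ·S⁻¹ = [42/211; -27/211]
x' = x̄ + K·y = [34/211, 159/211]
P' = (I − K·H)·P̄ = [346/211 290/211; 290/211 326/211]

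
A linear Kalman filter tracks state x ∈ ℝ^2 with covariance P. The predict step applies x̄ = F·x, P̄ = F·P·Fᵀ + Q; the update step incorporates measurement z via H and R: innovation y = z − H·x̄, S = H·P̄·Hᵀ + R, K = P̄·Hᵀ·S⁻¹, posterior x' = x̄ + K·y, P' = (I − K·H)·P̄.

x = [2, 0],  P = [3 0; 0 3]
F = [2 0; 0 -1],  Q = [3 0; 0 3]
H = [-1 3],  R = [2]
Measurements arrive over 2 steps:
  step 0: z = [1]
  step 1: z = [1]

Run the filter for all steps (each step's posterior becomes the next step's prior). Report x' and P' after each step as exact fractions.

step 0: x̄ = F·x = [4, 0]
step 0: P̄ = F·P·Fᵀ + Q = [15 0; 0 6]
step 0: y = z − H·x̄ = [5]
step 0: S = H·P̄·Hᵀ + R = [71]
step 0: K = P̄·Hᵀ·S⁻¹ = [-15/71; 18/71]
step 0: x' = x̄ + K·y = [209/71, 90/71]
step 0: P' = (I − K·H)·P̄ = [840/71 270/71; 270/71 102/71]
step 1: x̄ = F·x = [418/71, -90/71]
step 1: P̄ = F·P·Fᵀ + Q = [3573/71 -540/71; -540/71 315/71]
step 1: y = z − H·x̄ = [759/71]
step 1: S = H·P̄·Hᵀ + R = [9790/71]
step 1: K = P̄·Hᵀ·S⁻¹ = [-5193/9790; 27/178]
step 1: x' = x̄ + K·y = [193/890, 63/178]
step 1: P' = (I − K·H)·P̄ = [112851/9790 621/178; 621/178 225/178]

step 0: x' = [209/71, 90/71], P' = [840/71 270/71; 270/71 102/71]
step 1: x' = [193/890, 63/178], P' = [112851/9790 621/178; 621/178 225/178]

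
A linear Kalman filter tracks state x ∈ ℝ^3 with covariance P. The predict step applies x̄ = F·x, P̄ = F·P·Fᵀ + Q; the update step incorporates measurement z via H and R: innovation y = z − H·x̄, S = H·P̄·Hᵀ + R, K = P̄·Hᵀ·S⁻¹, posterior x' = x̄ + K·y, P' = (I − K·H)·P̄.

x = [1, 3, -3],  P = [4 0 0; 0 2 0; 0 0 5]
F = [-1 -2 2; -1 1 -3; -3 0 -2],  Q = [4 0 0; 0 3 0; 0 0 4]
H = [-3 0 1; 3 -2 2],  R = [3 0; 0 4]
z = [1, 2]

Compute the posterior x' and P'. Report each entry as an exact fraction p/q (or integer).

x̄ = F·x = [-13, 11, 3]
P̄ = F·P·Fᵀ + Q = [36 -30 -8; -30 54 42; -8 42 60]
y = z − H·x̄ = [-41, 57]
S = H·P̄·Hᵀ + R = [435 -444; -444 712]
K = P̄·Hᵀ·S⁻¹ = [-1888/14073 609/4691; 1807/4691 1503/18764; 2714/4691 3543/9382]
x' = x̄ + K·y = [-1402/14073, -4273/18764, 7549/9382]
P' = (I − K·H)·P̄ = [9916/14073 11768/4691 8028/4691; 11768/4691 115251/9382 40725/4691; 8028/4691 40725/4691 32226/4691]

x' = [-1402/14073, -4273/18764, 7549/9382]
P' = [9916/14073 11768/4691 8028/4691; 11768/4691 115251/9382 40725/4691; 8028/4691 40725/4691 32226/4691]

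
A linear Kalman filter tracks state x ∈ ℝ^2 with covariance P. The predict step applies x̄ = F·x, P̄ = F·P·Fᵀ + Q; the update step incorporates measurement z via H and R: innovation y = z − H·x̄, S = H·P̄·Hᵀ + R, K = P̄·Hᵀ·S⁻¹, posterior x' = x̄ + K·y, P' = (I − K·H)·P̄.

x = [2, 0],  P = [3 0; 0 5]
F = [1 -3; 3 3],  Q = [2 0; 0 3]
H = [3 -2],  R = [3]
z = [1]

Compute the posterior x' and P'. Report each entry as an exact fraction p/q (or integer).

x̄ = F·x = [2, 6]
P̄ = F·P·Fᵀ + Q = [50 -36; -36 75]
y = z − H·x̄ = [7]
S = H·P̄·Hᵀ + R = [1185]
K = P̄·Hᵀ·S⁻¹ = [74/395; -86/395]
x' = x̄ + K·y = [1308/395, 1768/395]
P' = (I − K·H)·P̄ = [3322/395 4872/395; 4872/395 7437/395]

x' = [1308/395, 1768/395]
P' = [3322/395 4872/395; 4872/395 7437/395]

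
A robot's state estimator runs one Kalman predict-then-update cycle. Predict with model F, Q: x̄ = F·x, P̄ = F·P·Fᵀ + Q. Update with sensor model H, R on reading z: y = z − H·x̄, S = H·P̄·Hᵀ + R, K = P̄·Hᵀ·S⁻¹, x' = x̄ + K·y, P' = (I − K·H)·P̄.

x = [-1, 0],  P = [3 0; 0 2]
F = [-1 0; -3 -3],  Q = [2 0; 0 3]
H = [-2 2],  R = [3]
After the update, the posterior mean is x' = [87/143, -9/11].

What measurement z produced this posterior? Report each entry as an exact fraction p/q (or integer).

z = [-3]

x̄ = F·x = [1, 3]
P̄ = F·P·Fᵀ + Q = [5 9; 9 48]
S = H·P̄·Hᵀ + R = [143]
K = P̄·Hᵀ·S⁻¹ = [8/143; 6/11]
x' − x̄ = [-56/143, -42/11] = K·y
y = (KᵀK)⁻¹·Kᵀ·(x' − x̄) = [-7]
z = y + H·x̄ = [-7] + [4] = [-3]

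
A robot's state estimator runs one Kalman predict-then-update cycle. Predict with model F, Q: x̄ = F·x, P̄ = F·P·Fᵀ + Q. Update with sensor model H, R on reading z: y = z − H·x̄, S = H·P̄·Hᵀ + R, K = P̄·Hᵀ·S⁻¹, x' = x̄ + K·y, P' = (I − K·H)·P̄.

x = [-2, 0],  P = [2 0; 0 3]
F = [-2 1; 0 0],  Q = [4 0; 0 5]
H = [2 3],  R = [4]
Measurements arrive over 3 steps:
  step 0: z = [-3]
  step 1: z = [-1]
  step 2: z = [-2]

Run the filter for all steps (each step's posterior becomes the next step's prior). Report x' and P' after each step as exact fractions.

step 0: x̄ = F·x = [4, 0]
step 0: P̄ = F·P·Fᵀ + Q = [15 0; 0 5]
step 0: y = z − H·x̄ = [-11]
step 0: S = H·P̄·Hᵀ + R = [109]
step 0: K = P̄·Hᵀ·S⁻¹ = [30/109; 15/109]
step 0: x' = x̄ + K·y = [106/109, -165/109]
step 0: P' = (I − K·H)·P̄ = [735/109 -450/109; -450/109 320/109]
step 1: x̄ = F·x = [-377/109, 0]
step 1: P̄ = F·P·Fᵀ + Q = [5496/109 0; 0 5]
step 1: y = z − H·x̄ = [645/109]
step 1: S = H·P̄·Hᵀ + R = [27325/109]
step 1: K = P̄·Hᵀ·S⁻¹ = [10992/27325; 327/5465]
step 1: x' = x̄ + K·y = [-5893/5465, 387/1093]
step 1: P' = (I − K·H)·P̄ = [269304/27325 -32976/5465; -32976/5465 4484/1093]
step 2: x̄ = F·x = [13721/5465, 0]
step 2: P̄ = F·P·Fᵀ + Q = [1958136/27325 0; 0 5]
step 2: y = z − H·x̄ = [-38372/5465]
step 2: S = H·P̄·Hᵀ + R = [9171469/27325]
step 2: K = P̄·Hᵀ·S⁻¹ = [3916272/9171469; 409875/9171469]
step 2: x' = x̄ + K·y = [-4470899/9171469, -2877900/9171469]
step 2: P' = (I − K·H)·P̄ = [95948664/9171469 -58744080/9171469; -58744080/9171469 39709220/9171469]

step 0: x' = [106/109, -165/109], P' = [735/109 -450/109; -450/109 320/109]
step 1: x' = [-5893/5465, 387/1093], P' = [269304/27325 -32976/5465; -32976/5465 4484/1093]
step 2: x' = [-4470899/9171469, -2877900/9171469], P' = [95948664/9171469 -58744080/9171469; -58744080/9171469 39709220/9171469]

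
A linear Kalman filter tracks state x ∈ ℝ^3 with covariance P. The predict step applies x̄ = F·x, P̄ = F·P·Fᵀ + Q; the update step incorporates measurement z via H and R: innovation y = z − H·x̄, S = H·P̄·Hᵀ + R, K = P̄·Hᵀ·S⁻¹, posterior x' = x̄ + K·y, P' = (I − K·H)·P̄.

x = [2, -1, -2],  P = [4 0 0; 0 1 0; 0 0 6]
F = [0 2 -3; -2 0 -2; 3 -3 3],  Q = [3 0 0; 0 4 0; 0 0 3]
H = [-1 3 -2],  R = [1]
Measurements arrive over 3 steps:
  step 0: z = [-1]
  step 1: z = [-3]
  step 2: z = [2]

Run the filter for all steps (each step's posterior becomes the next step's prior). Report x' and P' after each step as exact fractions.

step 0: x̄ = F·x = [4, 0, 3]
step 0: P̄ = F·P·Fᵀ + Q = [61 36 -60; 36 44 -60; -60 -60 102]
step 0: y = z − H·x̄ = [9]
step 0: S = H·P̄·Hᵀ + R = [1130]
step 0: K = P̄·Hᵀ·S⁻¹ = [167/1130; 108/565; -162/565]
step 0: x' = x̄ + K·y = [6023/1130, 972/565, 237/565]
step 0: P' = (I − K·H)·P̄ = [41041/1130 2304/565 -6846/565; 2304/565 1532/565 1092/565; -6846/565 1092/565 5142/565]
step 1: x̄ = F·x = [1233/565, -6497/565, 13659/1130]
step 1: P̄ = F·P·Fᵀ + Q = [40997/565 -23808/565 36348/565; -23808/565 50142/565 -51447/565; 36348/565 -51447/565 124179/1130]
step 1: y = z − H·x̄ = [32688/565]
step 1: S = H·P̄·Hᵀ + R = [1646802/565]
step 1: K = P̄·Hᵀ·S⁻¹ = [-185117/1646802; 15396/91489; -52478/274467]
step 1: x' = x̄ + K·y = [-395339/91489, -161309/91489, 187695/182978]
step 1: P' = (I − K·H)·P̄ = [58841837/1646802 1189188/91489 463286/274467; 1189188/91489 567750/91489 249333/91489; 463286/274467 249333/91489 611063/182978]
step 2: x̄ = F·x = [-1208321/182978, 602983/91489, -841095/182978]
step 2: P̄ = F·P·Fᵀ + Q = [4606509/182978 -2994323/91489 6657963/182978; -2994323/91489 143095276/823401 -44007458/274467; 6657963/182978 -44007458/274467 14441257/91489]
step 2: y = z − H·x̄ = [-6142453/182978]
step 2: S = H·P̄·Hᵀ + R = [821133487/182978]
step 2: K = P̄·Hᵀ·S⁻¹ = [-35888373/821133487; 480186322/2463400461; -152437907/821133487]
step 2: x' = x̄ + K·y = [-4217721211/821133487, 116163070/2463400461, 1342737427/821133487]
step 2: P' = (I − K·H)·P̄ = [13633242693/821133487 4519072450/821133487 -20068485/821133487; 4519072450/821133487 24165430130/7390201383 5064013229/2463400461; -20068485/821133487 5064013229/2463400461 5236519621/1642266974]

step 0: x' = [6023/1130, 972/565, 237/565], P' = [41041/1130 2304/565 -6846/565; 2304/565 1532/565 1092/565; -6846/565 1092/565 5142/565]
step 1: x' = [-395339/91489, -161309/91489, 187695/182978], P' = [58841837/1646802 1189188/91489 463286/274467; 1189188/91489 567750/91489 249333/91489; 463286/274467 249333/91489 611063/182978]
step 2: x' = [-4217721211/821133487, 116163070/2463400461, 1342737427/821133487], P' = [13633242693/821133487 4519072450/821133487 -20068485/821133487; 4519072450/821133487 24165430130/7390201383 5064013229/2463400461; -20068485/821133487 5064013229/2463400461 5236519621/1642266974]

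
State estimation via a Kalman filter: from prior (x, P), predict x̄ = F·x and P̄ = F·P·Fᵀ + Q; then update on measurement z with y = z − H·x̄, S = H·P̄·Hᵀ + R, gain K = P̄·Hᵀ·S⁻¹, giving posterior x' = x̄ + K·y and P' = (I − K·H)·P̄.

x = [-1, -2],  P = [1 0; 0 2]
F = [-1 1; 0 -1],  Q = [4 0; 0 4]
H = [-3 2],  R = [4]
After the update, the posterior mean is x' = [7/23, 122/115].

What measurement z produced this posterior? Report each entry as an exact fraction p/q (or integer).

x̄ = F·x = [-1, 2]
P̄ = F·P·Fᵀ + Q = [7 -2; -2 6]
S = H·P̄·Hᵀ + R = [115]
K = P̄·Hᵀ·S⁻¹ = [-5/23; 18/115]
x' − x̄ = [30/23, -108/115] = K·y
y = (KᵀK)⁻¹·Kᵀ·(x' − x̄) = [-6]
z = y + H·x̄ = [-6] + [7] = [1]

z = [1]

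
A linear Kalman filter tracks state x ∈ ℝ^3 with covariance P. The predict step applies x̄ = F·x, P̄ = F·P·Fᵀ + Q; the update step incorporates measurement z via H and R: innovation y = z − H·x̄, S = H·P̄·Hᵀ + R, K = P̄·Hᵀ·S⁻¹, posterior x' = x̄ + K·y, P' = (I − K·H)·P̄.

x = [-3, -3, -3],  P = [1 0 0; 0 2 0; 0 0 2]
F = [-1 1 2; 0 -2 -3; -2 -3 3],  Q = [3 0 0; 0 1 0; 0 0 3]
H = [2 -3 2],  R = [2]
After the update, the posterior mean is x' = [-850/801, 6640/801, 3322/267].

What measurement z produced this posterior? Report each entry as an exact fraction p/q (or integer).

x̄ = F·x = [-6, 15, 6]
P̄ = F·P·Fᵀ + Q = [14 -16 8; -16 27 -6; 8 -6 43]
S = H·P̄·Hᵀ + R = [801]
K = P̄·Hᵀ·S⁻¹ = [92/801; -125/801; 40/267]
x' − x̄ = [3956/801, -5375/801, 1720/267] = K·y
y = (KᵀK)⁻¹·Kᵀ·(x' − x̄) = [43]
z = y + H·x̄ = [43] + [-45] = [-2]

z = [-2]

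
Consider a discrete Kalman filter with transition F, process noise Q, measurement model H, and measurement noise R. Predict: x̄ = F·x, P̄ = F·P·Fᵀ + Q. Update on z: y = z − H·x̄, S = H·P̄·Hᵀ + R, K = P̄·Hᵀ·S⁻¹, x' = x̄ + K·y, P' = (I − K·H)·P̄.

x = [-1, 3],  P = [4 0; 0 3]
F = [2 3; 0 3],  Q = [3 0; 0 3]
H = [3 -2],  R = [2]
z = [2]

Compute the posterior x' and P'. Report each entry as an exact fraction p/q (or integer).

x' = [350/53, 1887/212]
P' = [674/53 990/53; 990/53 5919/212]

x̄ = F·x = [7, 9]
P̄ = F·P·Fᵀ + Q = [46 27; 27 30]
y = z − H·x̄ = [-1]
S = H·P̄·Hᵀ + R = [212]
K = P̄·Hᵀ·S⁻¹ = [21/53; 21/212]
x' = x̄ + K·y = [350/53, 1887/212]
P' = (I − K·H)·P̄ = [674/53 990/53; 990/53 5919/212]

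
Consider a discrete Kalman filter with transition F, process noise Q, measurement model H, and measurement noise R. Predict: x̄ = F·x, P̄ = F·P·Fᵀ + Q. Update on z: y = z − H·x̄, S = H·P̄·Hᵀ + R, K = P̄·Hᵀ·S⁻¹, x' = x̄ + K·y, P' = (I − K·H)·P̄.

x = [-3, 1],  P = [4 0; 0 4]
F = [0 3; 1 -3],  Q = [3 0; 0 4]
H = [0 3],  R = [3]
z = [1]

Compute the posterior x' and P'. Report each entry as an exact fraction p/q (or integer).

x̄ = F·x = [3, -6]
P̄ = F·P·Fᵀ + Q = [39 -36; -36 44]
y = z − H·x̄ = [19]
S = H·P̄·Hᵀ + R = [399]
K = P̄·Hᵀ·S⁻¹ = [-36/133; 44/133]
x' = x̄ + K·y = [-15/7, 2/7]
P' = (I − K·H)·P̄ = [1299/133 -36/133; -36/133 44/133]

x' = [-15/7, 2/7]
P' = [1299/133 -36/133; -36/133 44/133]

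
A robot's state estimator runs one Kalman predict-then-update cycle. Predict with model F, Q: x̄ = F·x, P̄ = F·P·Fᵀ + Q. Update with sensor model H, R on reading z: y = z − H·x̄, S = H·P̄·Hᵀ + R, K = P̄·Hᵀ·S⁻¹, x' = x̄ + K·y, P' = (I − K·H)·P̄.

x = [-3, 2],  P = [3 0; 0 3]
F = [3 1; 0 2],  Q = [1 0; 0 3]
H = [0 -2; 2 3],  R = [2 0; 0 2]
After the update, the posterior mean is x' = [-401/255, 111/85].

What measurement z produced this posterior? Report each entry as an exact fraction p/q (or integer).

x̄ = F·x = [-7, 4]
P̄ = F·P·Fᵀ + Q = [31 6; 6 15]
S = H·P̄·Hᵀ + R = [62 -114; -114 333]
K = P̄·Hᵀ·S⁻¹ = [854/1275 1796/3825; -194/425 19/1275]
x' − x̄ = [1384/255, -229/85] = K·y
y = (KᵀK)⁻¹·Kᵀ·(x' − x̄) = [6, 3]
z = y + H·x̄ = [6, 3] + [-8, -2] = [-2, 1]

z = [-2, 1]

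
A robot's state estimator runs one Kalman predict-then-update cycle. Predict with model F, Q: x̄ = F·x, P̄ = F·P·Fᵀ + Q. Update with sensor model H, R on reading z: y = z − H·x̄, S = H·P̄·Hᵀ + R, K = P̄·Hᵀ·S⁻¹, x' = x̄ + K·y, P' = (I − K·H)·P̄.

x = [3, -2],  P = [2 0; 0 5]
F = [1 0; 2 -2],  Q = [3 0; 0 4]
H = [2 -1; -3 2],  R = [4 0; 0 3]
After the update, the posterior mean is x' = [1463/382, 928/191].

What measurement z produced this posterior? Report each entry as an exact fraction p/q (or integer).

x̄ = F·x = [3, 10]
P̄ = F·P·Fᵀ + Q = [5 4; 4 32]
S = H·P̄·Hᵀ + R = [40 -66; -66 128]
K = P̄·Hᵀ·S⁻¹ = [153/382 29/191; 90/191 124/191]
x' − x̄ = [317/382, -982/191] = K·y
y = (KᵀK)⁻¹·Kᵀ·(x' − x̄) = [7, -13]
z = y + H·x̄ = [7, -13] + [-4, 11] = [3, -2]

z = [3, -2]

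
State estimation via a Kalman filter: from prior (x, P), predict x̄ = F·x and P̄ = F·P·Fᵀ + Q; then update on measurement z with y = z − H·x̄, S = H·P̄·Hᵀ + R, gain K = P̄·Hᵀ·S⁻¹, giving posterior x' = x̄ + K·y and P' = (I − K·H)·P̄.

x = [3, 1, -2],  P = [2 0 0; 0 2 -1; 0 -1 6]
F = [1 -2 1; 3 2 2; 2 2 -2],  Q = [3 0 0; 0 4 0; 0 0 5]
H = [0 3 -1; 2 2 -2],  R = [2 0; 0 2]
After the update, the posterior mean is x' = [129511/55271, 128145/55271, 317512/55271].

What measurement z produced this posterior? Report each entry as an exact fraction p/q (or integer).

z = [1, -2]

x̄ = F·x = [-1, 7, 12]
P̄ = F·P·Fᵀ + Q = [23 12 -22; 12 46 -4; -22 -4 53]
S = H·P̄·Hᵀ + R = [493 530; 530 794]
K = P̄·Hᵀ·S⁻¹ = [-7184/55271 12731/55271; 23514/55271 -7064/55271; 16065/55271 -21722/55271]
x' − x̄ = [184782/55271, -258752/55271, -345740/55271] = K·y
y = (KᵀK)⁻¹·Kᵀ·(x' − x̄) = [-8, 10]
z = y + H·x̄ = [-8, 10] + [9, -12] = [1, -2]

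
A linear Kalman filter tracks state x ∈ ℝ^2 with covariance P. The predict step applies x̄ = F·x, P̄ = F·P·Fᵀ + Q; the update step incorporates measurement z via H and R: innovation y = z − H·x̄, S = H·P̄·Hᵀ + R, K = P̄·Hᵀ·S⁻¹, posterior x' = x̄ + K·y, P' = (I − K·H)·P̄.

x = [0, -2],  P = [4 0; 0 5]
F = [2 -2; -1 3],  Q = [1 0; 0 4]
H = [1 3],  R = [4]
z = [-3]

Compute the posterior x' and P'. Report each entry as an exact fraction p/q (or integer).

x̄ = F·x = [4, -6]
P̄ = F·P·Fᵀ + Q = [37 -38; -38 53]
y = z − H·x̄ = [11]
S = H·P̄·Hᵀ + R = [290]
K = P̄·Hᵀ·S⁻¹ = [-77/290; 121/290]
x' = x̄ + K·y = [313/290, -409/290]
P' = (I − K·H)·P̄ = [4801/290 -1703/290; -1703/290 729/290]

x' = [313/290, -409/290]
P' = [4801/290 -1703/290; -1703/290 729/290]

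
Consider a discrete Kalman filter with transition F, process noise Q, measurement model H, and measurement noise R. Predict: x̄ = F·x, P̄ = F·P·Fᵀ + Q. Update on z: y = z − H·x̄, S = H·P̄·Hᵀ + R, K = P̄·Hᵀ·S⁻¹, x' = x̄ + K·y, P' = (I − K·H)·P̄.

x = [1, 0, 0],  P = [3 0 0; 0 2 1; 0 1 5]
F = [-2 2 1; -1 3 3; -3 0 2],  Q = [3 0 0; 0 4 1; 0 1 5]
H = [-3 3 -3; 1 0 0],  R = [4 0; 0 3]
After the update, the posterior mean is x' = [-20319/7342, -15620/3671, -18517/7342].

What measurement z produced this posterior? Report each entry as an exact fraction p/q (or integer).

z = [3, -3]

x̄ = F·x = [-2, -1, -3]
P̄ = F·P·Fᵀ + Q = [32 42 32; 42 88 46; 32 46 52]
S = H·P̄·Hᵀ + R = [544 -66; -66 35]
K = P̄·Hᵀ·S⁻¹ = [-99/7342 3263/3671; 693/3671 5712/3671; -939/7342 2471/3671]
x' − x̄ = [-5635/7342, -11949/3671, 3509/7342] = K·y
y = (KᵀK)⁻¹·Kᵀ·(x' − x̄) = [-9, -1]
z = y + H·x̄ = [-9, -1] + [12, -2] = [3, -3]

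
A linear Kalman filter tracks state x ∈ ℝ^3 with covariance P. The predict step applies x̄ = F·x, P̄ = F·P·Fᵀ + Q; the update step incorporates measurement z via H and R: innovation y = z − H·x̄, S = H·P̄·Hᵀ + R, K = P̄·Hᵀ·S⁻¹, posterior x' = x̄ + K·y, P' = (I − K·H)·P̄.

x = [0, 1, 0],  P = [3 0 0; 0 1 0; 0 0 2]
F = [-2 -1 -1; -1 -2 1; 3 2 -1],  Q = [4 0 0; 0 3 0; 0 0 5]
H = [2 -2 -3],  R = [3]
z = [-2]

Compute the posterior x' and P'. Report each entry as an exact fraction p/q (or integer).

x̄ = F·x = [-1, -2, 2]
P̄ = F·P·Fᵀ + Q = [19 6 -18; 6 12 -15; -18 -15 38]
y = z − H·x̄ = [2]
S = H·P̄·Hᵀ + R = [457]
K = P̄·Hᵀ·S⁻¹ = [80/457; 33/457; -120/457]
x' = x̄ + K·y = [-297/457, -848/457, 674/457]
P' = (I − K·H)·P̄ = [2283/457 102/457 1374/457; 102/457 4395/457 -2895/457; 1374/457 -2895/457 2966/457]

x' = [-297/457, -848/457, 674/457]
P' = [2283/457 102/457 1374/457; 102/457 4395/457 -2895/457; 1374/457 -2895/457 2966/457]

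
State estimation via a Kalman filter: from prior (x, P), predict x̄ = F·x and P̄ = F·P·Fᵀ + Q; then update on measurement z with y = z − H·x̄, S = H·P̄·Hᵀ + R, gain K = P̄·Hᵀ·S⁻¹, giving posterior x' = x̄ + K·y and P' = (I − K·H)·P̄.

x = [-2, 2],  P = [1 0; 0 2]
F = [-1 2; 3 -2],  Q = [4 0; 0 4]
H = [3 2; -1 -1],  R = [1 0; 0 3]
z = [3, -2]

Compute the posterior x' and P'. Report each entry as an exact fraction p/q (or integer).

x' = [1447/374, -1569/374]
P' = [2015/374 -2921/374; -2921/374 4319/374]

x̄ = F·x = [6, -10]
P̄ = F·P·Fᵀ + Q = [13 -11; -11 21]
y = z − H·x̄ = [5, -6]
S = H·P̄·Hᵀ + R = [70 -26; -26 15]
K = P̄·Hᵀ·S⁻¹ = [203/374 151/187; -125/374 -233/187]
x' = x̄ + K·y = [1447/374, -1569/374]
P' = (I − K·H)·P̄ = [2015/374 -2921/374; -2921/374 4319/374]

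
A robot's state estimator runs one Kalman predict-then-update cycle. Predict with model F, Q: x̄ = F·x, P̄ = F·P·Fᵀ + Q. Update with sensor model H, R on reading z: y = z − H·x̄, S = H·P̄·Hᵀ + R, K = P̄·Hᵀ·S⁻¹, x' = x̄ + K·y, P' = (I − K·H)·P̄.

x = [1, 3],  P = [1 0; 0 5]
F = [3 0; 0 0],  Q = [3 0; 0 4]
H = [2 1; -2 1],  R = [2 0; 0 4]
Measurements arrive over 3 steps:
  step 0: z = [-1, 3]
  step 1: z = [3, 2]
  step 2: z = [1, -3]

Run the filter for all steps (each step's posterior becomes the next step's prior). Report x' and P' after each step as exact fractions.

step 0: x̄ = F·x = [3, 0]
step 0: P̄ = F·P·Fᵀ + Q = [12 0; 0 4]
step 0: y = z − H·x̄ = [-7, 9]
step 0: S = H·P̄·Hᵀ + R = [54 -44; -44 56]
step 0: K = P̄·Hᵀ·S⁻¹ = [9/34 -15/68; 25/68 49/136]
step 0: x' = x̄ + K·y = [-57/68, 91/136]
step 0: P' = (I − K·H)·P̄ = [6/17 -3/17; -3/17 37/34]
step 1: x̄ = F·x = [-171/68, 0]
step 1: P̄ = F·P·Fᵀ + Q = [105/17 0; 0 4]
step 1: y = z − H·x̄ = [273/34, -103/34]
step 1: S = H·P̄·Hᵀ + R = [522/17 -352/17; -352/17 556/17]
step 1: K = P̄·Hᵀ·S⁻¹ = [315/1223 -525/2446; 454/1223 437/1223]
step 1: x' = x̄ + K·y = [249/1223, 4643/2446]
step 1: P' = (I − K·H)·P̄ = [420/1223 -210/1223; -210/1223 1328/1223]
step 2: x̄ = F·x = [747/1223, 0]
step 2: P̄ = F·P·Fᵀ + Q = [7449/1223 0; 0 4]
step 2: y = z − H·x̄ = [-271/1223, -2175/1223]
step 2: S = H·P̄·Hᵀ + R = [37134/1223 -24904/1223; -24904/1223 39580/1223]
step 2: K = P̄·Hᵀ·S⁻¹ = [22347/86831 -37245/173662; 32242/86831 31019/86831]
step 2: x' = x̄ + K·y = [162405/173662, -62309/86831]
step 2: P' = (I − K·H)·P̄ = [29796/86831 -14898/86831; -14898/86831 94280/86831]

step 0: x' = [-57/68, 91/136], P' = [6/17 -3/17; -3/17 37/34]
step 1: x' = [249/1223, 4643/2446], P' = [420/1223 -210/1223; -210/1223 1328/1223]
step 2: x' = [162405/173662, -62309/86831], P' = [29796/86831 -14898/86831; -14898/86831 94280/86831]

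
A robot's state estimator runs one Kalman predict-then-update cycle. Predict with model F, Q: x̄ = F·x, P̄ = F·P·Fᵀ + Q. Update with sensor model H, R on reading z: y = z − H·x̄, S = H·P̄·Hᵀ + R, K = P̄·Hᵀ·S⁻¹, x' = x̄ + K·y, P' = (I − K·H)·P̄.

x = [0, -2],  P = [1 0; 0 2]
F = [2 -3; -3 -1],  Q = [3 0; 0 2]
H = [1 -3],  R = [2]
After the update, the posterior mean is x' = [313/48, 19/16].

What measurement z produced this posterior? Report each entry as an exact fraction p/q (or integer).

x̄ = F·x = [6, 2]
P̄ = F·P·Fᵀ + Q = [25 0; 0 13]
S = H·P̄·Hᵀ + R = [144]
K = P̄·Hᵀ·S⁻¹ = [25/144; -13/48]
x' − x̄ = [25/48, -13/16] = K·y
y = (KᵀK)⁻¹·Kᵀ·(x' − x̄) = [3]
z = y + H·x̄ = [3] + [0] = [3]

z = [3]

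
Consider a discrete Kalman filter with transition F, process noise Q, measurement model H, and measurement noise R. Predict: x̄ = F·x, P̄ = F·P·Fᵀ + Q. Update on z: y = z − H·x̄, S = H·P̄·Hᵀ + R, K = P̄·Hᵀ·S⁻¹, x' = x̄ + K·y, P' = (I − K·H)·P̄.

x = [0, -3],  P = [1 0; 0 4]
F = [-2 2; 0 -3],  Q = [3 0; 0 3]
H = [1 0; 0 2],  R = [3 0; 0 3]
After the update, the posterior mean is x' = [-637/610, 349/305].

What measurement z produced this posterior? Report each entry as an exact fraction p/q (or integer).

z = [-1, 2]

x̄ = F·x = [-6, 9]
P̄ = F·P·Fᵀ + Q = [23 -24; -24 39]
S = H·P̄·Hᵀ + R = [26 -48; -48 159]
K = P̄·Hᵀ·S⁻¹ = [451/610 -24/305; -12/305 146/305]
x' − x̄ = [3023/610, -2396/305] = K·y
y = (KᵀK)⁻¹·Kᵀ·(x' − x̄) = [5, -16]
z = y + H·x̄ = [5, -16] + [-6, 18] = [-1, 2]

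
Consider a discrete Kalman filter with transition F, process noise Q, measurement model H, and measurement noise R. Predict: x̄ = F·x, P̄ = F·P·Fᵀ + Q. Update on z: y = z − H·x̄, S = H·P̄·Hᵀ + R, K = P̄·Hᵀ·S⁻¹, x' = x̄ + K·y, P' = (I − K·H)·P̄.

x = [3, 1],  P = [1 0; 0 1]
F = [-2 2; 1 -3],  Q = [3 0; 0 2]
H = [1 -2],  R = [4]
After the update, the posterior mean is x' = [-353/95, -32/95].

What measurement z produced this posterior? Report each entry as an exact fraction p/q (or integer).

x̄ = F·x = [-4, 0]
P̄ = F·P·Fᵀ + Q = [11 -8; -8 12]
S = H·P̄·Hᵀ + R = [95]
K = P̄·Hᵀ·S⁻¹ = [27/95; -32/95]
x' − x̄ = [27/95, -32/95] = K·y
y = (KᵀK)⁻¹·Kᵀ·(x' − x̄) = [1]
z = y + H·x̄ = [1] + [-4] = [-3]

z = [-3]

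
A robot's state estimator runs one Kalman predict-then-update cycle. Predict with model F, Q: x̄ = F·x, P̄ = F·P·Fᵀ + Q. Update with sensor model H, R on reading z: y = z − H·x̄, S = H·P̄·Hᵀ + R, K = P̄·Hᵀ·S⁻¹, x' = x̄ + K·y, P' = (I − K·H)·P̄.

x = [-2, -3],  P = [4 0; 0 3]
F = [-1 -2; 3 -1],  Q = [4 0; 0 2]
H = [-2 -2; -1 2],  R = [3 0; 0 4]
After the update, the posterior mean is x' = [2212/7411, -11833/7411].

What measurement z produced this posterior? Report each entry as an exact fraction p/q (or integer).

x̄ = F·x = [8, -3]
P̄ = F·P·Fᵀ + Q = [20 -6; -6 41]
S = H·P̄·Hᵀ + R = [199 -112; -112 212]
K = P̄·Hᵀ·S⁻¹ = [-2380/7411 -2376/7411; -1246/7411 2418/7411]
x' − x̄ = [-57076/7411, 10400/7411] = K·y
y = (KᵀK)⁻¹·Kᵀ·(x' − x̄) = [13, 11]
z = y + H·x̄ = [13, 11] + [-10, -14] = [3, -3]

z = [3, -3]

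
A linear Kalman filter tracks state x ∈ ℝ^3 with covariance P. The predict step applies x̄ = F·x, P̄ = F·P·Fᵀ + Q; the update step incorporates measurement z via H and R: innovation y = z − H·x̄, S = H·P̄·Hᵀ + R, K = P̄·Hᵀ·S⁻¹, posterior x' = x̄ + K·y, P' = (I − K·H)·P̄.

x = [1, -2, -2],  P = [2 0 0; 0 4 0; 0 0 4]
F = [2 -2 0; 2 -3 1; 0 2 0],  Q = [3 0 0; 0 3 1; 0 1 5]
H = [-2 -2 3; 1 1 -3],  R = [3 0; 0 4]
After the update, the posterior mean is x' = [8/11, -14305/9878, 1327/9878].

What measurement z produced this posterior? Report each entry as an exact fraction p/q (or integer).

x̄ = F·x = [6, 6, -4]
P̄ = F·P·Fᵀ + Q = [27 32 -16; 32 51 -23; -16 -23 21]
S = H·P̄·Hᵀ + R = [1228 -824; -824 569]
K = P̄·Hᵀ·S⁻¹ = [-7/22 -3/11; -8467/19756 -1746/4939; -3819/19756 -2268/4939]
x' − x̄ = [-58/11, -73573/9878, 40839/9878] = K·y
y = (KᵀK)⁻¹·Kᵀ·(x' − x̄) = [38, -25]
z = y + H·x̄ = [38, -25] + [-36, 24] = [2, -1]

z = [2, -1]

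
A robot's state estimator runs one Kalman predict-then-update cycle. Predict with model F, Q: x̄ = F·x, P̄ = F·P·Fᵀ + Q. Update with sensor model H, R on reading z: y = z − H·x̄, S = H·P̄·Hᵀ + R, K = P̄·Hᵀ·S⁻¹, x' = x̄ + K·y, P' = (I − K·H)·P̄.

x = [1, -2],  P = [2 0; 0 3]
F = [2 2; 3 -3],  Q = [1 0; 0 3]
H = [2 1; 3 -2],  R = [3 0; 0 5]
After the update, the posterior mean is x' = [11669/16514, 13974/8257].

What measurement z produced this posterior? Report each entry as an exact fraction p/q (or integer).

z = [3, -1]

x̄ = F·x = [-2, 9]
P̄ = F·P·Fᵀ + Q = [21 -6; -6 48]
S = H·P̄·Hᵀ + R = [111 36; 36 458]
K = P̄·Hᵀ·S⁻¹ = [2298/8257 2343/16514; 3432/8257 -2325/8257]
x' − x̄ = [44697/16514, -60339/8257] = K·y
y = (KᵀK)⁻¹·Kᵀ·(x' − x̄) = [-2, 23]
z = y + H·x̄ = [-2, 23] + [5, -24] = [3, -1]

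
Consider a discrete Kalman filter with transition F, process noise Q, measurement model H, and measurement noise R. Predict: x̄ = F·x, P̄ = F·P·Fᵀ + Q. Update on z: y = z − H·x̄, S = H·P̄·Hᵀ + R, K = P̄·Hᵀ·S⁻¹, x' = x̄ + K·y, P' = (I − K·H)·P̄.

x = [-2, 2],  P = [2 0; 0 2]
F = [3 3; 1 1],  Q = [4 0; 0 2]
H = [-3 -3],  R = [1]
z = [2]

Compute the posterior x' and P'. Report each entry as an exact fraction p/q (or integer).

x' = [-312/631, -108/631]
P' = [904/631 -852/631; -852/631 870/631]

x̄ = F·x = [0, 0]
P̄ = F·P·Fᵀ + Q = [40 12; 12 6]
y = z − H·x̄ = [2]
S = H·P̄·Hᵀ + R = [631]
K = P̄·Hᵀ·S⁻¹ = [-156/631; -54/631]
x' = x̄ + K·y = [-312/631, -108/631]
P' = (I − K·H)·P̄ = [904/631 -852/631; -852/631 870/631]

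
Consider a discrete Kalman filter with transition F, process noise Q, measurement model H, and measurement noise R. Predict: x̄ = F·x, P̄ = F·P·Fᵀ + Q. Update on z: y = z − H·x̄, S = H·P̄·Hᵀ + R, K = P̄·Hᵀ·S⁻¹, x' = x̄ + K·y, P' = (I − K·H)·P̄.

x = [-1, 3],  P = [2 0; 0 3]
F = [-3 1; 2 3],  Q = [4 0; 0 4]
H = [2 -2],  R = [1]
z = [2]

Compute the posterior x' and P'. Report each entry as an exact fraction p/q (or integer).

x̄ = F·x = [6, 7]
P̄ = F·P·Fᵀ + Q = [25 -3; -3 39]
y = z − H·x̄ = [4]
S = H·P̄·Hᵀ + R = [281]
K = P̄·Hᵀ·S⁻¹ = [56/281; -84/281]
x' = x̄ + K·y = [1910/281, 1631/281]
P' = (I − K·H)·P̄ = [3889/281 3861/281; 3861/281 3903/281]

x' = [1910/281, 1631/281]
P' = [3889/281 3861/281; 3861/281 3903/281]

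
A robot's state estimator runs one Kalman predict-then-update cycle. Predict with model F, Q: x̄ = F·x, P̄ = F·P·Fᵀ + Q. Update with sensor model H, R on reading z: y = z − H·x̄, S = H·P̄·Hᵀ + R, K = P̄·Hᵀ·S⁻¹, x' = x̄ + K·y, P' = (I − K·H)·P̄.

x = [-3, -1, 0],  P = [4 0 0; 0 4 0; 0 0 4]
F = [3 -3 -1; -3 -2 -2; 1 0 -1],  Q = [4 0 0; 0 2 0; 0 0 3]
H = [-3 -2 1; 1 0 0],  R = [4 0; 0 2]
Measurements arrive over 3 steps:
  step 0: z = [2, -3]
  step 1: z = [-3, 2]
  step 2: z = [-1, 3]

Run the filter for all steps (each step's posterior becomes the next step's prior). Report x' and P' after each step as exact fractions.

step 0: x̄ = F·x = [-6, 11, -3]
step 0: P̄ = F·P·Fᵀ + Q = [80 -4 16; -4 70 -4; 16 -4 11]
step 0: y = z − H·x̄ = [9, 3]
step 0: S = H·P̄·Hᵀ + R = [887 -216; -216 82]
step 0: K = P̄·Hᵀ·S⁻¹ = [-216/13039 12152/13039; -5844/13039 -16030/13039; 539/13039 3964/13039]
step 0: x' = x̄ + K·y = [-43722/13039, 42743/13039, -22374/13039]
step 0: P' = (I − K·H)·P̄ = [24304/13039 -32060/13039 7928/13039; -32060/13039 77202/13039 34848/13039; 7928/13039 34848/13039 95636/13039]
step 1: x̄ = F·x = [-237021/13039, 6956/1003, -21348/13039]
step 1: P̄ = F·P·Fᵀ + Q = [1799946/13039 45736/1003 337560/13039; 45736/1003 71182/1003 20008/1003; 337560/13039 20008/1003 143201/13039]
step 1: y = z − H·x̄ = [-42152/1003, 263099/13039]
step 1: S = H·P̄·Hᵀ + R = [1858875/1003 -480878/1003; -480878/1003 1826024/13039]
step 1: K = P̄·Hᵀ·S⁻¹ = [-3125707/96755459 169345543/193510918; -46873236/96755459 -128966708/96755459; -8194158/96755459 -20333031/193510918]
step 1: x' = x̄ + K·y = [1434849/1712486, 341928/856243, -339531/1712486]
step 1: P' = (I − K·H)·P̄ = [169345543/96755459 -257933416/96755459 -20333031/96755459; -257933416/96755459 617212174/96755459 273131156/96755459; -20333031/96755459 273131156/96755459 452486587/96755459]
step 2: x̄ = F·x = [1296255/856243, -4993197/1712486, 887190/856243]
step 2: P̄ = F·P·Fᵀ + Q = [14322114486/96755459 4556384424/96755459 2635049056/96755459; 4556384424/96755459 4842267733/96755459 1438732658/96755459; 2635049056/96755459 1438732658/96755459 952764569/96755459]
step 2: y = z − H·x̄ = [-2847865/856243, 1272474/856243]
step 2: S = H·P̄·Hᵀ + R = [182719275831/96755459 -49444063250/96755459; -49444063250/96755459 14515625404/96755459]
step 2: K = P̄·Hᵀ·S⁻¹ = [-24722031625/536324186584 889929097337/1072648373168; -59959881405/134081046646 -324303681123/268162093292; -32036584935/536324186584 -23530283473/1072648373168]
step 2: x' = x̄ + K·y = [777713649149/268162093292, -432497425899/134081046646, 322388905419/268162093292]
step 2: P' = (I − K·H)·P̄ = [889929097337/536324186584 -324303681123/134081046646 -23530283473/536324186584; -324303681123/134081046646 382739535583/67040523323 318207573343/134081046646; -23530283473/536324186584 318207573343/134081046646 2346923396585/536324186584]

step 0: x' = [-43722/13039, 42743/13039, -22374/13039], P' = [24304/13039 -32060/13039 7928/13039; -32060/13039 77202/13039 34848/13039; 7928/13039 34848/13039 95636/13039]
step 1: x' = [1434849/1712486, 341928/856243, -339531/1712486], P' = [169345543/96755459 -257933416/96755459 -20333031/96755459; -257933416/96755459 617212174/96755459 273131156/96755459; -20333031/96755459 273131156/96755459 452486587/96755459]
step 2: x' = [777713649149/268162093292, -432497425899/134081046646, 322388905419/268162093292], P' = [889929097337/536324186584 -324303681123/134081046646 -23530283473/536324186584; -324303681123/134081046646 382739535583/67040523323 318207573343/134081046646; -23530283473/536324186584 318207573343/134081046646 2346923396585/536324186584]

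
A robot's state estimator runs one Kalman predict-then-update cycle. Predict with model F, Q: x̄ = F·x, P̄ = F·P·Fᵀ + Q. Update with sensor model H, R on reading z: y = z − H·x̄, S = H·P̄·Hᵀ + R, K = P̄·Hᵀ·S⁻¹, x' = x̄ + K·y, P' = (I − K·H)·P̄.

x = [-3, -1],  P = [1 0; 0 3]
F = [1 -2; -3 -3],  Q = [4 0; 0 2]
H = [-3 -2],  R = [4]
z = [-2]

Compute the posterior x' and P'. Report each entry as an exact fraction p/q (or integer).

x' = [-676/163, 3569/489]
P' = [584/163 -822/163; -822/163 3941/489]

x̄ = F·x = [-1, 12]
P̄ = F·P·Fᵀ + Q = [17 15; 15 38]
y = z − H·x̄ = [19]
S = H·P̄·Hᵀ + R = [489]
K = P̄·Hᵀ·S⁻¹ = [-27/163; -121/489]
x' = x̄ + K·y = [-676/163, 3569/489]
P' = (I − K·H)·P̄ = [584/163 -822/163; -822/163 3941/489]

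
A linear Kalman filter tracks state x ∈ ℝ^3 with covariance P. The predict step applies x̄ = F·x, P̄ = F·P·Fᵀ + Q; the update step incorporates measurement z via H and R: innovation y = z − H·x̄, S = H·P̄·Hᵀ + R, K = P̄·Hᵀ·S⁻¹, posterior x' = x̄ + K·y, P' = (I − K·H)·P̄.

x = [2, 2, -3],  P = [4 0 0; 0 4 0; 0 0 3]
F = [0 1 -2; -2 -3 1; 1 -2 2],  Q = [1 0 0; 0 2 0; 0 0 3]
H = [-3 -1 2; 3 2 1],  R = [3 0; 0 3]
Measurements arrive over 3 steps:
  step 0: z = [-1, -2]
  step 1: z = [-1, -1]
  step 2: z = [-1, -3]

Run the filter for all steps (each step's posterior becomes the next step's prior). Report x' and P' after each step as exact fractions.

step 0: x' = [12516/4789, -178770/33523, 3109/4789], P' = [14102/4789 -25194/4789 7203/4789; -25194/4789 669747/67046 -25731/9578; 7203/4789 -25731/9578 12819/9578]
step 1: x' = [133577609/2732915324, -68813878/683228831, -643077159/1366457662], P' = [2292257807/2732915324 -927299466/683228831 405208005/1366457662; -927299466/683228831 1865868177/683228831 -306586665/683228831; 405208005/1366457662 -306586665/683228831 444544716/683228831]
step 2: x' = [5914487074954/30159295059163, -36609439495669/30159295059163, -25866707709622/30159295059163], P' = [24774288385192/30159295059163 -39920749019064/30159295059163 8912080082004/30159295059163; -39920749019064/30159295059163 80401664972022/30159295059163 -13460765610348/30159295059163; 8912080082004/30159295059163 -13460765610348/30159295059163 19593509033985/30159295059163]

step 0: x̄ = F·x = [8, -13, -8]
step 0: P̄ = F·P·Fᵀ + Q = [17 -18 -20; -18 57 22; -20 22 35]
step 0: y = z − H·x̄ = [26, 8]
step 0: S = H·P̄·Hᵀ + R = [397 -29; -29 171]
step 0: K = P̄·Hᵀ·S⁻¹ = [-902/4789 -293/4789; 9389/67046 33743/67046; 2717/9578 1525/9578]
step 0: x' = x̄ + K·y = [12516/4789, -178770/33523, 3109/4789]
step 0: P' = (I − K·H)·P̄ = [14102/4789 -25194/4789 7203/4789; -25194/4789 669747/67046 -25731/9578; 7203/4789 -25731/9578 12819/9578]
step 1: x̄ = F·x = [-222296/33523, 382849/33523, 488678/33523]
step 1: P̄ = F·P·Fᵀ + Q = [1816193/67046 -1170363/33523 -1666764/33523; -1170363/33523 1743001/33523 2294393/33523; -1666764/33523 2294393/33523 3345827/33523]
step 1: y = z − H·x̄ = [-1294918/33523, -621011/33523]
step 1: S = H·P̄·Hᵀ + R = [54402329/67046 14897875/67046; 14897875/67046 7447801/67046]
step 1: K = P̄·Hᵀ·S⁻¹ = [-515581179/2732915324 89597901/2732915324; 100952297/683228831 214417097/683228831; 391909393/1366457662 292788929/1366457662]
step 1: x' = x̄ + K·y = [133577609/2732915324, -68813878/683228831, -643077159/1366457662]
step 1: P' = (I − K·H)·P̄ = [2292257807/2732915324 -927299466/683228831 405208005/1366457662; -927299466/683228831 1865868177/683228831 -306586665/683228831; 405208005/1366457662 -306586665/683228831 444544716/683228831]
step 2: x̄ = F·x = [574263281/683228831, -181885750/683228831, -1888220003/2732915324]
step 2: P̄ = F·P·Fᵀ + Q = [5553622532/683228831 -5967785676/683228831 -8681942679/683228831; -5967785676/683228831 10797584166/683228831 11855751437/683228831; -8681942679/683228831 11855751437/683228831 75346838843/2732915324]
step 2: y = z − H·x̄ = [3603570527/1366457662, -11746599341/2732915324]
step 2: S = H·P̄·Hᵀ + R = [159130304634/683228831 58654291319/1366457662; 58654291319/1366457662 151109028871/2732915324]
step 2: K = P̄·Hᵀ·S⁻¹ = [-5525985324168/30159295059163 1131149066484/30159295059163; 4146350288158/30159295059163 9193439092168/30159295059163; 8637181144102/30159295059163 6469406019767/30159295059163]
step 2: x' = x̄ + K·y = [5914487074954/30159295059163, -36609439495669/30159295059163, -25866707709622/30159295059163]
step 2: P' = (I − K·H)·P̄ = [24774288385192/30159295059163 -39920749019064/30159295059163 8912080082004/30159295059163; -39920749019064/30159295059163 80401664972022/30159295059163 -13460765610348/30159295059163; 8912080082004/30159295059163 -13460765610348/30159295059163 19593509033985/30159295059163]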